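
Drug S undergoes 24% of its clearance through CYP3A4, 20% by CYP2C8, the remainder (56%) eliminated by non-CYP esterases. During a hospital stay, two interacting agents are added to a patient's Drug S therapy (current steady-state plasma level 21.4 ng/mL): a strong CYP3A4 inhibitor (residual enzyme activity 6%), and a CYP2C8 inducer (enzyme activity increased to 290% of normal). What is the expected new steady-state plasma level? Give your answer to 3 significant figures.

18.5 ng/mL

The CYP3A4 pathway (24% of clearance) falls to 0.06× activity: 0.24 × 0.06 = 0.0144.
The CYP2C8 pathway (20% of clearance) increases to 2.9× activity: 0.2 × 2.9 = 0.58.
Non-CYP routes (56%) are unchanged.
New clearance relative to baseline: 0.0144 + 0.58 + 0.56 = 1.1544.
Dividing the baseline by the relative clearance: 21.4 / 1.1544 = 18.5 ng/mL.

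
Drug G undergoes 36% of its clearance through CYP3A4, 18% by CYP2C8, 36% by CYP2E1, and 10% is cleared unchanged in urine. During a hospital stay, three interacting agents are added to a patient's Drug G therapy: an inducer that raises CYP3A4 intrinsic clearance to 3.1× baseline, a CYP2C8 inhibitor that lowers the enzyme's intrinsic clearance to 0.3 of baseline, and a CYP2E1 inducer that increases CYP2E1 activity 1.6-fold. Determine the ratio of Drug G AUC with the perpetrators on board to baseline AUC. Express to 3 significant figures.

0.542

The CYP3A4 pathway (36% of clearance) rises to 3.1× activity: 0.36 × 3.1 = 1.116.
The CYP2C8 pathway (18% of clearance) is reduced to 0.3× activity: 0.18 × 0.3 = 0.054.
The CYP2E1 pathway (36% of clearance) is boosted to 1.6× activity: 0.36 × 1.6 = 0.576.
The remaining 10% of clearance is unaffected.
Relative clearance = 1.116 + 0.054 + 0.576 + 0.1 = 1.846.
AUC ∝ 1/CL: fold-change = 1 / 1.846 = 0.542.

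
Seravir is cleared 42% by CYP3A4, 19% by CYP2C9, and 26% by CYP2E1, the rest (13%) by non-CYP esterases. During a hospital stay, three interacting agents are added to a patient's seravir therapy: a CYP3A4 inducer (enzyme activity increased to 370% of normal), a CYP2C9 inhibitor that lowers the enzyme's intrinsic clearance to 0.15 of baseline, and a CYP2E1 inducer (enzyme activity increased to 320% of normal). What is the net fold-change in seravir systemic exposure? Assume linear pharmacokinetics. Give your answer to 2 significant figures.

0.39

The CYP3A4 pathway (42% of clearance) is boosted to 3.7× activity: 0.42 × 3.7 = 1.554.
The CYP2C9 pathway (19% of clearance) falls to 0.15× activity: 0.19 × 0.15 = 0.0285.
The CYP2E1 pathway (26% of clearance) increases to 3.2× activity: 0.26 × 3.2 = 0.832.
Non-CYP routes (13%) are unchanged.
Relative clearance = 1.554 + 0.0285 + 0.832 + 0.13 = 2.5445.
Because systemic exposure varies inversely with clearance, the combined effect is 1 / 2.5445 = 0.39.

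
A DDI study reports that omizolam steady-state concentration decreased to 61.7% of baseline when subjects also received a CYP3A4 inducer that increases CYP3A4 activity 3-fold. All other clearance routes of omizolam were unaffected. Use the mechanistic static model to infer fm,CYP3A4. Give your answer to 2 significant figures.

Let fm be the CYP3A4 fraction. New clearance relative to baseline = fm × 3 + (1 − fm).
Steady-state concentration ratio = 1 / (new CL fraction), so new CL fraction = 1 / 0.617 = 1.621.
fm × 3 + 1 − fm = 1.621  ⇒  fm × (3 − 1) = 0.6207  ⇒  fm = 0.31.

0.31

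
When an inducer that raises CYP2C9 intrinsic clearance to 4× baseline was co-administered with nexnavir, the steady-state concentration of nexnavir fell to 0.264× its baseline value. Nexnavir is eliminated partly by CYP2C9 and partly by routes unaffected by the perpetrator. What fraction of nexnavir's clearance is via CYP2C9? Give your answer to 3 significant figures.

0.929

CL'/CL = 1 / 0.264 = 3.788
4·fm + (1 − fm) = 3.788
fm = (3.788 − 1) / (4 − 1) = 0.929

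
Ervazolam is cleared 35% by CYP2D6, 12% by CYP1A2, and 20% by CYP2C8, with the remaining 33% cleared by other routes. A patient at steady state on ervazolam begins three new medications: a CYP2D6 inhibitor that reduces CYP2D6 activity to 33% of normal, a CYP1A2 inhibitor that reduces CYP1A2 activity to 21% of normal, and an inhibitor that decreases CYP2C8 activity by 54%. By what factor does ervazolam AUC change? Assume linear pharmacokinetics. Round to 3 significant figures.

1.78

The CYP2D6 pathway (35% of clearance) drops to 0.33× activity: 0.35 × 0.33 = 0.1155.
The CYP1A2 pathway (12% of clearance) is reduced to 0.21× activity: 0.12 × 0.21 = 0.0252.
The CYP2C8 pathway (20% of clearance) falls to 0.46× activity: 0.2 × 0.46 = 0.092.
Non-CYP routes (33%) are unchanged.
New clearance relative to baseline: 0.1155 + 0.0252 + 0.092 + 0.33 = 0.5627.
Net AUC ratio = 1 / 0.5627 = 1.78.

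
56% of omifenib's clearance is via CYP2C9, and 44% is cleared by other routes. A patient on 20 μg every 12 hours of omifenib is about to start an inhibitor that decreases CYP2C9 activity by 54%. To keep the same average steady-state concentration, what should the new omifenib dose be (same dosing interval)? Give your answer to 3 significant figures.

The CYP2C9 pathway (56% of clearance) is reduced to 0.46× activity: 0.56 × 0.46 = 0.2576.
Non-CYP routes (44%) are unchanged.
New clearance relative to baseline: 0.2576 + 0.44 = 0.6976.
Exposure is unchanged when dose changes in proportion to clearance. New dose = 20 μg × 0.6976 = 14.0 μg.

14.0 μg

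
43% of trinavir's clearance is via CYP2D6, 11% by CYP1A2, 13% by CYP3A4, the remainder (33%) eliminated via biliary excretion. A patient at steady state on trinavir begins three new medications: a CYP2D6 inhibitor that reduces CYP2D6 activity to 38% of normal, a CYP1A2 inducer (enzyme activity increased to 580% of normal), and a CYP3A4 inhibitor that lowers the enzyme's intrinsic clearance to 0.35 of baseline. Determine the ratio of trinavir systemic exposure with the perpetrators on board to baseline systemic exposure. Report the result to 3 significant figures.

The CYP2D6 pathway (43% of clearance) is reduced to 0.38× activity: 0.43 × 0.38 = 0.1634.
The CYP1A2 pathway (11% of clearance) is boosted to 5.8× activity: 0.11 × 5.8 = 0.638.
The CYP3A4 pathway (13% of clearance) falls to 0.35× activity: 0.13 × 0.35 = 0.0455.
The remaining 33% of clearance is unaffected.
CL_new/CL_old = 0.1634 + 0.638 + 0.0455 + 0.33 = 1.1769.
Because systemic exposure varies inversely with clearance, the combined effect is 1 / 1.1769 = 0.850.

0.850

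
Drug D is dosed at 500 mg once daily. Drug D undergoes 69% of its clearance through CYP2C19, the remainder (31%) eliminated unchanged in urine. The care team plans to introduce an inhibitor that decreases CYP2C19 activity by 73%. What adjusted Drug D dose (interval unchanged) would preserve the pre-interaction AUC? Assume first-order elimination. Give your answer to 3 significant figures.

CYP2C19: 0.69 × 0.27 = 0.1863
Other: 0.31 (unchanged)
CL_new/CL_old = 0.1863 + 0.31 = 0.4963.
To maintain the same steady-state level, dose must scale with clearance: new dose = 500 × 0.4963 = 248 mg.

248 mg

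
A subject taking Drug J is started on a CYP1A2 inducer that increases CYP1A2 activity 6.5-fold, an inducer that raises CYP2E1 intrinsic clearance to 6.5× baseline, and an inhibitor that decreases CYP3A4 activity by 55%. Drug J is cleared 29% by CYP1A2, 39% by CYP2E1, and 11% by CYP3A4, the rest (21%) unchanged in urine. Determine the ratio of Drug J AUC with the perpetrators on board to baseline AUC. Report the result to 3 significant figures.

0.214

The CYP1A2 pathway (29% of clearance) is boosted to 6.5× activity: 0.29 × 6.5 = 1.885.
The CYP2E1 pathway (39% of clearance) rises to 6.5× activity: 0.39 × 6.5 = 2.535.
The CYP3A4 pathway (11% of clearance) drops to 0.45× activity: 0.11 × 0.45 = 0.0495.
The remaining 21% of clearance is unaffected.
Relative clearance = 1.885 + 2.535 + 0.0495 + 0.21 = 4.6795.
Net AUC ratio = 1 / 4.6795 = 0.214.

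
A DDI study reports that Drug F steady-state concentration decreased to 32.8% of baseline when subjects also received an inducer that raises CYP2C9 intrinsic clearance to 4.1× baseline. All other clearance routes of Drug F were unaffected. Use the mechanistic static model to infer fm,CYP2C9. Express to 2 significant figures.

0.66

Write x for the fraction cleared via CYP2C9. The observed steady-state concentration change means clearance rose to 1/0.328 = 3.049 of baseline.
Only the CYP2C9 route changed, so 3.049 = x·4.1 + (1 − x), giving x = 0.66.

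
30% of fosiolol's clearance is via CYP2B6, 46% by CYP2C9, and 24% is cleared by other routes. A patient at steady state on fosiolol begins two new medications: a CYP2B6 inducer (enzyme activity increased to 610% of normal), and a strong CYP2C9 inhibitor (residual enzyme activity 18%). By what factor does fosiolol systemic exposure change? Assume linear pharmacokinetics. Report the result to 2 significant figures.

CYP2B6: 0.3 × 6.1 = 1.83
CYP2C9: 0.46 × 0.18 = 0.0828
Other: 0.24 (unchanged)
CL_new/CL_old = 1.83 + 0.0828 + 0.24 = 2.1528.
Net systemic exposure ratio = 1 / 2.1528 = 0.46.

0.46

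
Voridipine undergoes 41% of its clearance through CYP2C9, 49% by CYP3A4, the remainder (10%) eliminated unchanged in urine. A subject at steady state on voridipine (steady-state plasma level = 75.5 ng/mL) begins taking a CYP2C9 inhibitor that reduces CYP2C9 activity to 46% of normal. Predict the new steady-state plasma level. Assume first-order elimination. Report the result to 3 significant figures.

97.0 ng/mL

CYP2C9: 0.41 × 0.46 = 0.1886
CYP3A4: 0.49 (unchanged)
Other: 0.1 (unchanged)
New clearance relative to baseline: 0.1886 + 0.49 + 0.1 = 0.7786.
New steady-state plasma level = baseline ÷ relative clearance = 75.5 / 0.7786 = 97.0 ng/mL.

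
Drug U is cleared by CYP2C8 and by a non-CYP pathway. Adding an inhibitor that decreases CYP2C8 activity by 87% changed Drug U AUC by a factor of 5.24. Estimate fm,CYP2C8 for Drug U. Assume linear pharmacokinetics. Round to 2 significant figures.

CL'/CL = 1 / 5.24 = 0.1908
0.13·fm + (1 − fm) = 0.1908
fm = (0.1908 − 1) / (0.13 − 1) = 0.93

0.93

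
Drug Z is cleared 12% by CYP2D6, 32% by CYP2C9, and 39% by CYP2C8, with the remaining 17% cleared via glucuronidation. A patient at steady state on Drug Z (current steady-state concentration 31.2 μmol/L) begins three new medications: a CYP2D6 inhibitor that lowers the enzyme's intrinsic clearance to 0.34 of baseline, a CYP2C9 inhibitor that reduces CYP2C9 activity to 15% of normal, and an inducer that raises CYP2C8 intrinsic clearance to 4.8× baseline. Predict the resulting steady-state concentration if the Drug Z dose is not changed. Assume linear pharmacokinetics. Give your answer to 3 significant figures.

14.6 μmol/L

The CYP2D6 pathway (12% of clearance) falls to 0.34× activity: 0.12 × 0.34 = 0.0408.
The CYP2C9 pathway (32% of clearance) falls to 0.15× activity: 0.32 × 0.15 = 0.048.
The CYP2C8 pathway (39% of clearance) rises to 4.8× activity: 0.39 × 4.8 = 1.872.
Non-CYP routes (17%) are unchanged.
New clearance relative to baseline: 0.0408 + 0.048 + 1.872 + 0.17 = 2.1308.
Steady-state concentration ∝ 1/CL: new value = 31.2 / 2.1308 = 14.6 μmol/L.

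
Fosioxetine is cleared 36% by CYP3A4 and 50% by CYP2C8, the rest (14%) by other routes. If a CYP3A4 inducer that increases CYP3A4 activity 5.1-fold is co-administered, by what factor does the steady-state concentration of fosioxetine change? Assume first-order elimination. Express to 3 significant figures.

0.404

The CYP3A4 pathway (36% of clearance) is boosted to 5.1× activity: 0.36 × 5.1 = 1.836.
CYP2C8 (50%) and the residual 14% are unaffected.
Relative clearance = 1.836 + 0.5 + 0.14 = 2.476.
Steady-state concentration ratio = CL_old/CL_new = 1 / 2.476 = 0.404.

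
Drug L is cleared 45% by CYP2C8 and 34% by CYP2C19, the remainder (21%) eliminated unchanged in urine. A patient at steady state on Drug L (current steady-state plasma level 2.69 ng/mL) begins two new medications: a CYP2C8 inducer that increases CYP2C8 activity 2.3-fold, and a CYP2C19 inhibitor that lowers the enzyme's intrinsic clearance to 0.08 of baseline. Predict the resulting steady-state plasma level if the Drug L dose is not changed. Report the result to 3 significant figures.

The CYP2C8 pathway (45% of clearance) is boosted to 2.3× activity: 0.45 × 2.3 = 1.035.
The CYP2C19 pathway (34% of clearance) drops to 0.08× activity: 0.34 × 0.08 = 0.0272.
Non-CYP routes (21%) are unchanged.
CL_new/CL_old = 1.035 + 0.0272 + 0.21 = 1.2722.
Steady-state plasma level ∝ 1/CL: new value = 2.69 / 1.2722 = 2.11 ng/mL.

2.11 ng/mL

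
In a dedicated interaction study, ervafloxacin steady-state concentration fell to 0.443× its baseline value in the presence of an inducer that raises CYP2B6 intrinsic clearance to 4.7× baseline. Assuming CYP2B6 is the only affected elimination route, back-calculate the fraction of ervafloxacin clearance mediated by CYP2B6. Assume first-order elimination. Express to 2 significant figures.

CL'/CL = 1 / 0.443 = 2.257
4.7·fm + (1 − fm) = 2.257
fm = (2.257 − 1) / (4.7 − 1) = 0.34

0.34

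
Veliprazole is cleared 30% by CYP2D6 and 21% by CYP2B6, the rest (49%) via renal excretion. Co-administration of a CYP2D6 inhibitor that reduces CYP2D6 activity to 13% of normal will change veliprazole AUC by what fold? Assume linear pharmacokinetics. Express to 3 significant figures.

CYP2D6: 0.3 × 0.13 = 0.039
CYP2B6: 0.21 (unchanged)
Other: 0.49 (unchanged)
CL_new/CL_old = 0.039 + 0.21 + 0.49 = 0.739.
AUC ratio = CL_old/CL_new = 1 / 0.739 = 1.35.

1.35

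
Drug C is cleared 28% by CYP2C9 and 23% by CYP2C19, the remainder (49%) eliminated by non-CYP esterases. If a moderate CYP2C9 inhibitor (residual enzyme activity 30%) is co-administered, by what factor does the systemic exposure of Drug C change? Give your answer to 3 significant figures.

The CYP2C9 pathway (28% of clearance) is reduced to 0.3× activity: 0.28 × 0.3 = 0.084.
CYP2C19 (23%) and the residual 49% are unaffected.
New clearance relative to baseline: 0.084 + 0.23 + 0.49 = 0.804.
Systemic exposure ratio = CL_old/CL_new = 1 / 0.804 = 1.24.

1.24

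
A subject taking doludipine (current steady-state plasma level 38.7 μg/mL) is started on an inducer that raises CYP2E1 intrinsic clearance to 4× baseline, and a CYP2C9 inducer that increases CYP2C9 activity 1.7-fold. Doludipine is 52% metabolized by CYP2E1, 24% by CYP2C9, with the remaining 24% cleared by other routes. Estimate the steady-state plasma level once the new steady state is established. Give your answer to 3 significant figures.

The CYP2E1 pathway (52% of clearance) increases to 4× activity: 0.52 × 4 = 2.08.
The CYP2C9 pathway (24% of clearance) increases to 1.7× activity: 0.24 × 1.7 = 0.408.
Non-CYP routes (24%) are unchanged.
CL_new/CL_old = 2.08 + 0.408 + 0.24 = 2.728.
Steady-state plasma level ∝ 1/CL: new value = 38.7 / 2.728 = 14.2 μg/mL.

14.2 μg/mL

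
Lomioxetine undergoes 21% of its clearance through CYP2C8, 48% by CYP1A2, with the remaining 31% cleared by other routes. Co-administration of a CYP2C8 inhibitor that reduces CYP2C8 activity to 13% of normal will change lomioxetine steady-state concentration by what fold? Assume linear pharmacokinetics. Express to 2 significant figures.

1.2

CYP2C8: 0.21 × 0.13 = 0.0273
CYP1A2: 0.48 (unchanged)
Other: 0.31 (unchanged)
New clearance relative to baseline: 0.0273 + 0.48 + 0.31 = 0.8173.
Since steady-state concentration ∝ 1/CL, the ratio is 1 / 0.8173 = 1.2.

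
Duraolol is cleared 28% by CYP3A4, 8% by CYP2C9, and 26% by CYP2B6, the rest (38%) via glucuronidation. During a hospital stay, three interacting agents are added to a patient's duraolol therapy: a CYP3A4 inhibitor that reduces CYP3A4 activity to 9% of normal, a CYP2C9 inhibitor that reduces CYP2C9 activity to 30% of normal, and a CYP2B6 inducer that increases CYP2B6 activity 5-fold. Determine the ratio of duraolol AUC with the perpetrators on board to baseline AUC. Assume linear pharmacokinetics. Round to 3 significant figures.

CYP3A4: 0.28 × 0.09 = 0.0252
CYP2C9: 0.08 × 0.3 = 0.024
CYP2B6: 0.26 × 5 = 1.3
Other: 0.38 (unchanged)
CL_new/CL_old = 0.0252 + 0.024 + 1.3 + 0.38 = 1.7292.
AUC ∝ 1/CL: fold-change = 1 / 1.7292 = 0.578.

0.578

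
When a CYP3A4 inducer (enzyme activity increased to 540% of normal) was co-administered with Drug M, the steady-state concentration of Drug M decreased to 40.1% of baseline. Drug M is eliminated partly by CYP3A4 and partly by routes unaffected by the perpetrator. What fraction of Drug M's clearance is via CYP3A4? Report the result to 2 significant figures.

0.34

CL'/CL = 1 / 0.401 = 2.494
5.4·fm + (1 − fm) = 2.494
fm = (2.494 − 1) / (5.4 − 1) = 0.34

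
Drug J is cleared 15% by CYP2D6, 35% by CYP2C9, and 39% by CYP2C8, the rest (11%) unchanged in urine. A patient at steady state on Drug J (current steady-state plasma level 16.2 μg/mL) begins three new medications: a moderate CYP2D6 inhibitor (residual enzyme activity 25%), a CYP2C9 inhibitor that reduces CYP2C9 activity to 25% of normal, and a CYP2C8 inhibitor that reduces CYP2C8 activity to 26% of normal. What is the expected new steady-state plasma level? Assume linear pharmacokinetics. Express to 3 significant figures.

48.2 μg/mL

The CYP2D6 pathway (15% of clearance) drops to 0.25× activity: 0.15 × 0.25 = 0.0375.
The CYP2C9 pathway (35% of clearance) is reduced to 0.25× activity: 0.35 × 0.25 = 0.0875.
The CYP2C8 pathway (39% of clearance) falls to 0.26× activity: 0.39 × 0.26 = 0.1014.
The remaining 11% of clearance is unaffected.
New clearance relative to baseline: 0.0375 + 0.0875 + 0.1014 + 0.11 = 0.3364.
Dividing the baseline by the relative clearance: 16.2 / 0.3364 = 48.2 μg/mL.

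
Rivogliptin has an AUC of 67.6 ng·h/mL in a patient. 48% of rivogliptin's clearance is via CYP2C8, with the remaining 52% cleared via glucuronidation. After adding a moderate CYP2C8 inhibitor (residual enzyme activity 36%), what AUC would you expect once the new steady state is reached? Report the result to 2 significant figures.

CYP2C8: 0.48 × 0.36 = 0.1728
Other: 0.52 (unchanged)
New clearance relative to baseline: 0.1728 + 0.52 = 0.6928.
AUC ∝ 1/CL, so new value = 67.6 / 0.6928 = 98 ng·h/mL.

98 ng·h/mL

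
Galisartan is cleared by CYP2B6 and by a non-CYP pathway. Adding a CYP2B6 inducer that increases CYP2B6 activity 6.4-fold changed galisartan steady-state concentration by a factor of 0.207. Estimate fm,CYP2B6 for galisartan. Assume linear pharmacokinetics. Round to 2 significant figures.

Let x = fm,CYP2B6. Because steady-state concentration ∝ 1/CL, relative clearance rose to 1/0.207 = 4.831.
Setting x·6.4 + (1 − x) = 4.831 and solving: x = (4.831 − 1)/(6.4 − 1) = 0.71.

0.71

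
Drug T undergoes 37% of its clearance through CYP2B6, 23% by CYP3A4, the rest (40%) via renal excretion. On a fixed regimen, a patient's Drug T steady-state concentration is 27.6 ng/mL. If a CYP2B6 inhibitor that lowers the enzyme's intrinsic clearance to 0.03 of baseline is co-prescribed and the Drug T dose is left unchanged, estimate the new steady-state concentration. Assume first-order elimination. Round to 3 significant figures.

The CYP2B6 pathway (37% of clearance) falls to 0.03× activity: 0.37 × 0.03 = 0.0111.
CYP3A4 (23%) and the residual 40% are unaffected.
Relative clearance = 0.0111 + 0.23 + 0.4 = 0.6411.
New steady-state concentration = baseline ÷ relative clearance = 27.6 / 0.6411 = 43.1 ng/mL.

43.1 ng/mL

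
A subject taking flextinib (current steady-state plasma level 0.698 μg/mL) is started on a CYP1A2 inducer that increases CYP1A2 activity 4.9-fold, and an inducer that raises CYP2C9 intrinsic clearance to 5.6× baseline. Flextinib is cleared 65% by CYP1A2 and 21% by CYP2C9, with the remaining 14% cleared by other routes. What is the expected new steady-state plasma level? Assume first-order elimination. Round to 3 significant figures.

The CYP1A2 pathway (65% of clearance) increases to 4.9× activity: 0.65 × 4.9 = 3.185.
The CYP2C9 pathway (21% of clearance) rises to 5.6× activity: 0.21 × 5.6 = 1.176.
Non-CYP routes (14%) are unchanged.
New clearance relative to baseline: 3.185 + 1.176 + 0.14 = 4.501.
New steady-state plasma level = 0.698 / 4.501 = 0.155 μg/mL (concentration scales inversely with clearance).

0.155 μg/mL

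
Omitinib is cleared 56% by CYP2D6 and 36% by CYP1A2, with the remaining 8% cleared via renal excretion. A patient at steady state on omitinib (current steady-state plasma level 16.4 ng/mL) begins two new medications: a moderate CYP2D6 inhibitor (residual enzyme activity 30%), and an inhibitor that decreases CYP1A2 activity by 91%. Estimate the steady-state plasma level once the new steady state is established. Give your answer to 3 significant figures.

58.5 ng/mL

The CYP2D6 pathway (56% of clearance) is reduced to 0.3× activity: 0.56 × 0.3 = 0.168.
The CYP1A2 pathway (36% of clearance) falls to 0.09× activity: 0.36 × 0.09 = 0.0324.
Non-CYP routes (8%) are unchanged.
New clearance relative to baseline: 0.168 + 0.0324 + 0.08 = 0.2804.
New steady-state plasma level = 16.4 / 0.2804 = 58.5 ng/mL (concentration scales inversely with clearance).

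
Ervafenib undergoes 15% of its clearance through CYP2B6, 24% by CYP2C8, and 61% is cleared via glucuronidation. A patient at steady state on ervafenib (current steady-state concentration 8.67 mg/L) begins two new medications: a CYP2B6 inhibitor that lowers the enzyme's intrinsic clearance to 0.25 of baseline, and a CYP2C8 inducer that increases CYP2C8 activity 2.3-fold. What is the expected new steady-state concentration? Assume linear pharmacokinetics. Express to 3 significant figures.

CYP2B6: 0.15 × 0.25 = 0.0375
CYP2C8: 0.24 × 2.3 = 0.552
Other: 0.61 (unchanged)
New clearance relative to baseline: 0.0375 + 0.552 + 0.61 = 1.1995.
Dividing the baseline by the relative clearance: 8.67 / 1.1995 = 7.23 mg/L.

7.23 mg/L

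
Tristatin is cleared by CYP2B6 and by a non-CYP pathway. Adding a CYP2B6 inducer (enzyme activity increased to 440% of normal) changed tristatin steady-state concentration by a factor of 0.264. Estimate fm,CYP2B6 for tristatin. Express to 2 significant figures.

0.82

CL'/CL = 1 / 0.264 = 3.788
4.4·fm + (1 − fm) = 3.788
fm = (3.788 − 1) / (4.4 − 1) = 0.82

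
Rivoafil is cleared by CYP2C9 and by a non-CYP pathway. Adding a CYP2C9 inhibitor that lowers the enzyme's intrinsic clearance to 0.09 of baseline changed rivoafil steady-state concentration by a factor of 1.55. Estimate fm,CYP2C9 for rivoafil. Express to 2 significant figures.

0.39

Write x for the fraction cleared via CYP2C9. The observed steady-state concentration change means clearance fell to 1/1.55 = 0.6452 of baseline.
Setting x·0.09 + (1 − x) = 0.6452 and solving: x = (0.6452 − 1)/(0.09 − 1) = 0.39.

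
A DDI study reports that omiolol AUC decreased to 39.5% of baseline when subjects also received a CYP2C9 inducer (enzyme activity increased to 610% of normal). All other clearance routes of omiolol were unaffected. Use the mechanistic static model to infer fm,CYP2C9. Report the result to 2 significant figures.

0.30

Call the CYP2C9 fraction fm. After the interaction, CL_new/CL_old = fm × 6.1 + (1 − fm).
AUC ratio = 1 / (new CL fraction), so new CL fraction = 1 / 0.395 = 2.532.
fm × 6.1 + 1 − fm = 2.532  ⇒  fm × (6.1 − 1) = 1.532  ⇒  fm = 0.30.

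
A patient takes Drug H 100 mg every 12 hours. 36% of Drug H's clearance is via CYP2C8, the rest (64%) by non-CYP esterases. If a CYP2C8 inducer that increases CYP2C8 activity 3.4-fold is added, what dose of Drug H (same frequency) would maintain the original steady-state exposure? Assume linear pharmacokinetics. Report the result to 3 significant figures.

186 mg

The CYP2C8 pathway (36% of clearance) is boosted to 3.4× activity: 0.36 × 3.4 = 1.224.
The remaining 64% of clearance is unaffected.
Relative clearance = 1.224 + 0.64 = 1.864.
Css,avg = (dose rate)/CL, so holding Css fixed requires dose ∝ CL: 100 × 1.864 = 186 mg.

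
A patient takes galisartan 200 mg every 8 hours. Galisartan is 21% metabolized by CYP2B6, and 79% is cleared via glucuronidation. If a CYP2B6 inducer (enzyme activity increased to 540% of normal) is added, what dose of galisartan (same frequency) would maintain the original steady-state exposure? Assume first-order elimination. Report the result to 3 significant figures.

CYP2B6: 0.21 × 5.4 = 1.134
Other: 0.79 (unchanged)
Relative clearance = 1.134 + 0.79 = 1.924.
Css,avg = (dose rate)/CL, so holding Css fixed requires dose ∝ CL: 200 × 1.924 = 385 mg.

385 mg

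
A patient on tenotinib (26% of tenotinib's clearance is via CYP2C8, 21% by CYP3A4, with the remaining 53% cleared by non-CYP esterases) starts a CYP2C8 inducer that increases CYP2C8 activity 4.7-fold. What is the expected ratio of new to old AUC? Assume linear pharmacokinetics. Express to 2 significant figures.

The CYP2C8 pathway (26% of clearance) is boosted to 4.7× activity: 0.26 × 4.7 = 1.222.
CYP3A4 (21%) and the residual 53% are unaffected.
CL_new/CL_old = 1.222 + 0.21 + 0.53 = 1.962.
AUC ratio = CL_old/CL_new = 1 / 1.962 = 0.51.

0.51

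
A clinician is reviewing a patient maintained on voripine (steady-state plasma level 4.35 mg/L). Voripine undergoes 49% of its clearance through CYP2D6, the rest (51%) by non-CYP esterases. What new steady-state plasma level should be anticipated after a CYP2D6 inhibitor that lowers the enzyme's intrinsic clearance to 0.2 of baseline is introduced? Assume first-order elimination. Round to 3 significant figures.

7.15 mg/L

CYP2D6: 0.49 × 0.2 = 0.098
Other: 0.51 (unchanged)
Relative clearance = 0.098 + 0.51 = 0.608.
With dosing unchanged, steady-state plasma level scales as 1/CL: 4.35 / 0.608 = 7.15 mg/L.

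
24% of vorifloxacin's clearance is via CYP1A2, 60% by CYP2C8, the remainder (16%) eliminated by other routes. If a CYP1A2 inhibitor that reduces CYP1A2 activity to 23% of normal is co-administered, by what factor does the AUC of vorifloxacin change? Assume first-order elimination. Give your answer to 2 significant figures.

1.2

The CYP1A2 pathway (24% of clearance) drops to 0.23× activity: 0.24 × 0.23 = 0.0552.
CYP2C8 (60%) and the residual 16% are unaffected.
CL_new/CL_old = 0.0552 + 0.6 + 0.16 = 0.8152.
AUC ratio = CL_old/CL_new = 1 / 0.8152 = 1.2.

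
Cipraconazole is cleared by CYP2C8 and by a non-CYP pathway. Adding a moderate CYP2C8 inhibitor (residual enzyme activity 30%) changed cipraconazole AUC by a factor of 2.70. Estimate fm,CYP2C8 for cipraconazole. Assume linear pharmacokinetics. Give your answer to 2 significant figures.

0.90

Write x for the fraction cleared via CYP2C8. The observed AUC change means clearance fell to 1/2.70 = 0.3704 of baseline.
Only the CYP2C8 route changed, so 0.3704 = x·0.3 + (1 − x), giving x = 0.90.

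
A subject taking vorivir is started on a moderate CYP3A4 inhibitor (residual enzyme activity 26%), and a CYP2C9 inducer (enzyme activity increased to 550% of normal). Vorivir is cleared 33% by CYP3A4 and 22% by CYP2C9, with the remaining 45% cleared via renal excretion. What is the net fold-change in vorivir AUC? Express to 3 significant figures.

0.573

The CYP3A4 pathway (33% of clearance) falls to 0.26× activity: 0.33 × 0.26 = 0.0858.
The CYP2C9 pathway (22% of clearance) rises to 5.5× activity: 0.22 × 5.5 = 1.21.
The remaining 45% of clearance is unaffected.
CL_new/CL_old = 0.0858 + 1.21 + 0.45 = 1.7458.
Because AUC varies inversely with clearance, the combined effect is 1 / 1.7458 = 0.573.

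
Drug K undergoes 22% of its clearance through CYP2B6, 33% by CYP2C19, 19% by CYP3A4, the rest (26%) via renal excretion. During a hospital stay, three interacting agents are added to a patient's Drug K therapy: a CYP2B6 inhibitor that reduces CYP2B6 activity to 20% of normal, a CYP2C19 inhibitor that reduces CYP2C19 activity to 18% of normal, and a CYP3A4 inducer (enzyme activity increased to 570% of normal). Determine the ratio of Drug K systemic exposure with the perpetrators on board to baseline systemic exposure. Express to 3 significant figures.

The CYP2B6 pathway (22% of clearance) falls to 0.2× activity: 0.22 × 0.2 = 0.044.
The CYP2C19 pathway (33% of clearance) drops to 0.18× activity: 0.33 × 0.18 = 0.0594.
The CYP3A4 pathway (19% of clearance) is boosted to 5.7× activity: 0.19 × 5.7 = 1.083.
Non-CYP routes (26%) are unchanged.
CL_new/CL_old = 0.044 + 0.0594 + 1.083 + 0.26 = 1.4464.
Because systemic exposure varies inversely with clearance, the combined effect is 1 / 1.4464 = 0.691.

0.691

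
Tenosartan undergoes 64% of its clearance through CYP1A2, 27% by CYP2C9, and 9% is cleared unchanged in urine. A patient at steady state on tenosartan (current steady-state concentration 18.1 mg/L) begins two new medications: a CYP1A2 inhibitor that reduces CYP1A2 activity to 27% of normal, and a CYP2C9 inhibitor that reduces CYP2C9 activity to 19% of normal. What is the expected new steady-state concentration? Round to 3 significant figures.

57.6 mg/L

CYP1A2: 0.64 × 0.27 = 0.1728
CYP2C9: 0.27 × 0.19 = 0.0513
Other: 0.09 (unchanged)
Relative clearance = 0.1728 + 0.0513 + 0.09 = 0.3141.
Steady-state concentration ∝ 1/CL: new value = 18.1 / 0.3141 = 57.6 mg/L.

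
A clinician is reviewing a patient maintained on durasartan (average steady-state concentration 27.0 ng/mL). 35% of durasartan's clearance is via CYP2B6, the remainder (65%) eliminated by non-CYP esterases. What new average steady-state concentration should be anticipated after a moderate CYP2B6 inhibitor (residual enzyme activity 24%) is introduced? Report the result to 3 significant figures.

36.8 ng/mL

The CYP2B6 pathway (35% of clearance) drops to 0.24× activity: 0.35 × 0.24 = 0.084.
The remaining 65% of clearance is unaffected.
New clearance relative to baseline: 0.084 + 0.65 = 0.734.
Average steady-state concentration ∝ 1/CL, so new value = 27.0 / 0.734 = 36.8 ng/mL.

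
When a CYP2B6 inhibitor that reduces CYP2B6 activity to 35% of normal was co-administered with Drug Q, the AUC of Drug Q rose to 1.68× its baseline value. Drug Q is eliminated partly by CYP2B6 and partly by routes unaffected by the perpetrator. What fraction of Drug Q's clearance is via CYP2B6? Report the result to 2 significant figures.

0.62

Call the CYP2B6 fraction fm. After the interaction, CL_new/CL_old = fm × 0.35 + (1 − fm).
AUC ratio = 1 / (new CL fraction), so new CL fraction = 1 / 1.68 = 0.5952.
fm × 0.35 + 1 − fm = 0.5952  ⇒  fm × (0.35 − 1) = −0.4048  ⇒  fm = 0.62.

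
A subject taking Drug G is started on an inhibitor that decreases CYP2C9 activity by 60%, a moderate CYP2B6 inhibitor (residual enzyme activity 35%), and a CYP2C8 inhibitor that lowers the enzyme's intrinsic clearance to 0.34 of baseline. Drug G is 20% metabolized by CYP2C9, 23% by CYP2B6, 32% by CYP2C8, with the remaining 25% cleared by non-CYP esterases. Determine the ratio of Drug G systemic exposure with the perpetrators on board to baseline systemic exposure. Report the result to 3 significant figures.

The CYP2C9 pathway (20% of clearance) is reduced to 0.4× activity: 0.2 × 0.4 = 0.08.
The CYP2B6 pathway (23% of clearance) is reduced to 0.35× activity: 0.23 × 0.35 = 0.0805.
The CYP2C8 pathway (32% of clearance) is reduced to 0.34× activity: 0.32 × 0.34 = 0.1088.
Non-CYP routes (25%) are unchanged.
CL_new/CL_old = 0.08 + 0.0805 + 0.1088 + 0.25 = 0.5193.
Systemic exposure ∝ 1/CL: fold-change = 1 / 0.5193 = 1.93.

1.93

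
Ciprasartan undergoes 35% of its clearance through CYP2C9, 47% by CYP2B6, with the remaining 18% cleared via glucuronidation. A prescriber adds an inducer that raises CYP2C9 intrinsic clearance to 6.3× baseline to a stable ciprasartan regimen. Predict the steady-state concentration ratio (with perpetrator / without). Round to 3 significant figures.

0.350

The CYP2C9 pathway (35% of clearance) rises to 6.3× activity: 0.35 × 6.3 = 2.205.
CYP2B6 (47%) and the residual 18% are unaffected.
CL_new/CL_old = 2.205 + 0.47 + 0.18 = 2.855.
Since steady-state concentration ∝ 1/CL, the ratio is 1 / 2.855 = 0.350.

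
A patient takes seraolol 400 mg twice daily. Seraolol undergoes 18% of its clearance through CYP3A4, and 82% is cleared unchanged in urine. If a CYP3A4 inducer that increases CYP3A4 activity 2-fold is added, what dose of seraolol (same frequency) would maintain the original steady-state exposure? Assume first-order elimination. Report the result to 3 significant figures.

472 mg

CYP3A4: 0.18 × 2 = 0.36
Other: 0.82 (unchanged)
CL_new/CL_old = 0.36 + 0.82 = 1.18.
Exposure is unchanged when dose changes in proportion to clearance. New dose = 400 mg × 1.18 = 472 mg.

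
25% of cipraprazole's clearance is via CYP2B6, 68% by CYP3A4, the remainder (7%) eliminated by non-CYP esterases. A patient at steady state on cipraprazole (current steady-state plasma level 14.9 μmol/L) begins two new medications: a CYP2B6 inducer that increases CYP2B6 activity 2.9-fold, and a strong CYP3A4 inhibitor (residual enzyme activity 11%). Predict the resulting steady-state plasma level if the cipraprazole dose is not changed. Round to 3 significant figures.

17.1 μmol/L

The CYP2B6 pathway (25% of clearance) is boosted to 2.9× activity: 0.25 × 2.9 = 0.725.
The CYP3A4 pathway (68% of clearance) drops to 0.11× activity: 0.68 × 0.11 = 0.0748.
The remaining 7% of clearance is unaffected.
CL_new/CL_old = 0.725 + 0.0748 + 0.07 = 0.8698.
Steady-state plasma level ∝ 1/CL: new value = 14.9 / 0.8698 = 17.1 μmol/L.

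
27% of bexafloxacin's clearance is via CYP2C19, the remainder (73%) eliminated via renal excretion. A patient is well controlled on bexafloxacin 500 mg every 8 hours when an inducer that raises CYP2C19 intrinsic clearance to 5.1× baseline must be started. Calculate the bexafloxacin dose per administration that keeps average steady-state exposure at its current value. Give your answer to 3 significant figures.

CYP2C19: 0.27 × 5.1 = 1.377
Other: 0.73 (unchanged)
Relative clearance = 1.377 + 0.73 = 2.107.
Css,avg = (dose rate)/CL, so holding Css fixed requires dose ∝ CL: 500 × 2.107 = 1.05 × 10³ mg.

1.05 × 10³ mg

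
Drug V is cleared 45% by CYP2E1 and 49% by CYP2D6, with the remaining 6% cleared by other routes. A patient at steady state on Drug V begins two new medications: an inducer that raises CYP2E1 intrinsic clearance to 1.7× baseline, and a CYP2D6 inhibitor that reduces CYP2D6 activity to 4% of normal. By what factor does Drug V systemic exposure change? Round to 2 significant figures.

CYP2E1: 0.45 × 1.7 = 0.765
CYP2D6: 0.49 × 0.04 = 0.0196
Other: 0.06 (unchanged)
New clearance relative to baseline: 0.765 + 0.0196 + 0.06 = 0.8446.
Systemic exposure ∝ 1/CL: fold-change = 1 / 0.8446 = 1.2.

1.2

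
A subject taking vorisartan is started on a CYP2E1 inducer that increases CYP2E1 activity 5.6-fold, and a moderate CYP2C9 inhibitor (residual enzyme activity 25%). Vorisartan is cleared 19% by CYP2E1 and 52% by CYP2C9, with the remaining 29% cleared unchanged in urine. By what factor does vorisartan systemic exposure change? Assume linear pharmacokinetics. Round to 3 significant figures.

The CYP2E1 pathway (19% of clearance) increases to 5.6× activity: 0.19 × 5.6 = 1.064.
The CYP2C9 pathway (52% of clearance) falls to 0.25× activity: 0.52 × 0.25 = 0.13.
Non-CYP routes (29%) are unchanged.
Relative clearance = 1.064 + 0.13 + 0.29 = 1.484.
Because systemic exposure varies inversely with clearance, the combined effect is 1 / 1.484 = 0.674.

0.674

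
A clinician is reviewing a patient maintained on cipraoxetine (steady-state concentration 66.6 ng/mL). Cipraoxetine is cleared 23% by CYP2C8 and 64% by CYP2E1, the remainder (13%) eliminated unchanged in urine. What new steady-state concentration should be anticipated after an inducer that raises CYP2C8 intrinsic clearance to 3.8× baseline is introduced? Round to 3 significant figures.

CYP2C8: 0.23 × 3.8 = 0.874
CYP2E1: 0.64 (unchanged)
Other: 0.13 (unchanged)
New clearance relative to baseline: 0.874 + 0.64 + 0.13 = 1.644.
Steady-state concentration ∝ 1/CL, so new value = 66.6 / 1.644 = 40.5 ng/mL.

40.5 ng/mL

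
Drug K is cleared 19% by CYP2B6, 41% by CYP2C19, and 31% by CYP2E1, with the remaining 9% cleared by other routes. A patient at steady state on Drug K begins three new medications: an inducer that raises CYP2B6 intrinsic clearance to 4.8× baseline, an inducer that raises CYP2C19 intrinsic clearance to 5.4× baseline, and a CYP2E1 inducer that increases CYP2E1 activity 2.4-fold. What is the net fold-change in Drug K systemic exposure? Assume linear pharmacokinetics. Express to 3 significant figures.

The CYP2B6 pathway (19% of clearance) is boosted to 4.8× activity: 0.19 × 4.8 = 0.912.
The CYP2C19 pathway (41% of clearance) is boosted to 5.4× activity: 0.41 × 5.4 = 2.214.
The CYP2E1 pathway (31% of clearance) increases to 2.4× activity: 0.31 × 2.4 = 0.744.
Non-CYP routes (9%) are unchanged.
New clearance relative to baseline: 0.912 + 2.214 + 0.744 + 0.09 = 3.96.
Because systemic exposure varies inversely with clearance, the combined effect is 1 / 3.96 = 0.253.

0.253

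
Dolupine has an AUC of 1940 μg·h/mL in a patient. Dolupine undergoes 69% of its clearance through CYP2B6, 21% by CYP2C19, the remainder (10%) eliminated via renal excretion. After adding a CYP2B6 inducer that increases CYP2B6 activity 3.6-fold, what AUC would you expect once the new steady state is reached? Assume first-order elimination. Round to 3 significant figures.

694 μg·h/mL

The CYP2B6 pathway (69% of clearance) rises to 3.6× activity: 0.69 × 3.6 = 2.484.
CYP2C19 (21%) and the residual 10% are unaffected.
Relative clearance = 2.484 + 0.21 + 0.1 = 2.794.
AUC ∝ 1/CL, so new value = 1940 / 2.794 = 694 μg·h/mL.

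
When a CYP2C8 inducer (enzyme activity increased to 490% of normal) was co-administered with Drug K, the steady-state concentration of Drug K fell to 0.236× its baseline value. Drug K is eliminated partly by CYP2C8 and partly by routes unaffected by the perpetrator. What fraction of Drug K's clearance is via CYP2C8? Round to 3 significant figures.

CL'/CL = 1 / 0.236 = 4.237
4.9·fm + (1 − fm) = 4.237
fm = (4.237 − 1) / (4.9 − 1) = 0.830

0.830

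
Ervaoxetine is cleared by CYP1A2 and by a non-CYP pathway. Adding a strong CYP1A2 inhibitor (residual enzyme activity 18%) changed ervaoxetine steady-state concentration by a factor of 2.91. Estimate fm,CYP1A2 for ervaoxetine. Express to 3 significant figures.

Let x = fm,CYP1A2. Because steady-state concentration ∝ 1/CL, relative clearance fell to 1/2.91 = 0.3436.
Only the CYP1A2 route changed, so 0.3436 = x·0.18 + (1 − x), giving x = 0.800.

0.800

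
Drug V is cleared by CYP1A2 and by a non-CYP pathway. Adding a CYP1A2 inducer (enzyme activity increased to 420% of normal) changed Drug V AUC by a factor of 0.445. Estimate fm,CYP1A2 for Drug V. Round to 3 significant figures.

0.390

Let fm be the CYP1A2 fraction. New clearance relative to baseline = fm × 4.2 + (1 − fm).
AUC ratio = 1 / (new CL fraction), so new CL fraction = 1 / 0.445 = 2.247.
fm × 4.2 + 1 − fm = 2.247  ⇒  fm × (4.2 − 1) = 1.247  ⇒  fm = 0.390.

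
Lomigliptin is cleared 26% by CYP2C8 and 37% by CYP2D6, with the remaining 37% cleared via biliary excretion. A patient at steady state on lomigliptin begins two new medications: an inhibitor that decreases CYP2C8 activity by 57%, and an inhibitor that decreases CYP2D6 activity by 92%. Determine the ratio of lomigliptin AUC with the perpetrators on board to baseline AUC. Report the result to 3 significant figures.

1.96

CYP2C8: 0.26 × 0.43 = 0.1118
CYP2D6: 0.37 × 0.08 = 0.0296
Other: 0.37 (unchanged)
Relative clearance = 0.1118 + 0.0296 + 0.37 = 0.5114.
Because AUC varies inversely with clearance, the combined effect is 1 / 0.5114 = 1.96.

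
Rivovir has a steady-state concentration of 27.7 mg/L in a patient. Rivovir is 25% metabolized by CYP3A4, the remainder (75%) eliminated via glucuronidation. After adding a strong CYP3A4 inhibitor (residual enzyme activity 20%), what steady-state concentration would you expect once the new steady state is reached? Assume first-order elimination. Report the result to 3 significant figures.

CYP3A4: 0.25 × 0.2 = 0.05
Other: 0.75 (unchanged)
CL_new/CL_old = 0.05 + 0.75 = 0.8.
Steady-state concentration ∝ 1/CL, so new value = 27.7 / 0.8 = 34.6 mg/L.

34.6 mg/L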